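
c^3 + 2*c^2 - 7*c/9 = c*(c - 1/3)*(c + 7/3)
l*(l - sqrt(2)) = l^2 - sqrt(2)*l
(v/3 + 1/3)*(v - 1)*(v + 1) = v^3/3 + v^2/3 - v/3 - 1/3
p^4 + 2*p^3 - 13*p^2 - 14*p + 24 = (p - 3)*(p - 1)*(p + 2)*(p + 4)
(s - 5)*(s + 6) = s^2 + s - 30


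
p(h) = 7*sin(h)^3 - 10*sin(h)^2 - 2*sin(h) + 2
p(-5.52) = -1.85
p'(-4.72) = -0.01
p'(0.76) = -4.21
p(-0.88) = -5.60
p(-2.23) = -6.13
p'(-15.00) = -15.11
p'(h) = 21*sin(h)^2*cos(h) - 20*sin(h)*cos(h) - 2*cos(h)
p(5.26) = -7.94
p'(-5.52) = -4.18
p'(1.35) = -0.33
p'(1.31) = -0.44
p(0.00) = 2.00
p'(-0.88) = 16.50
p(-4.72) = -3.00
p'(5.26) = 15.82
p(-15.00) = -2.85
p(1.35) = -2.97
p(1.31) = -2.95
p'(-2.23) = -16.50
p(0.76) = -1.84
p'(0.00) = -2.00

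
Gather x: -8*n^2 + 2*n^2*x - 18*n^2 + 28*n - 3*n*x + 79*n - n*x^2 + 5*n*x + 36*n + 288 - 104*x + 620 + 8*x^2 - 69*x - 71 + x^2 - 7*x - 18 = -26*n^2 + 143*n + x^2*(9 - n) + x*(2*n^2 + 2*n - 180) + 819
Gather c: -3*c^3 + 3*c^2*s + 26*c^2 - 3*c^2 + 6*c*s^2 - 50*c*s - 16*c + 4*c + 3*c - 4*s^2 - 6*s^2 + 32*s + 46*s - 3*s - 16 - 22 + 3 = -3*c^3 + c^2*(3*s + 23) + c*(6*s^2 - 50*s - 9) - 10*s^2 + 75*s - 35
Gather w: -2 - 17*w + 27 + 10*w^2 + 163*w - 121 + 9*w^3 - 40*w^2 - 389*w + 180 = 9*w^3 - 30*w^2 - 243*w + 84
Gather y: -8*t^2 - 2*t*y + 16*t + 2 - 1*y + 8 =-8*t^2 + 16*t + y*(-2*t - 1) + 10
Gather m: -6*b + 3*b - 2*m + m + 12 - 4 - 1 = -3*b - m + 7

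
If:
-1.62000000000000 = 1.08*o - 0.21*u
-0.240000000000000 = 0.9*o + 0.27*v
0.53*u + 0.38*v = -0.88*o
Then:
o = -1.60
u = -0.53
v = 4.46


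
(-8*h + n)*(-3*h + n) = 24*h^2 - 11*h*n + n^2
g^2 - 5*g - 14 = (g - 7)*(g + 2)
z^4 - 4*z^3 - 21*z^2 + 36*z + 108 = (z - 6)*(z - 3)*(z + 2)*(z + 3)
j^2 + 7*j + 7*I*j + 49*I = (j + 7)*(j + 7*I)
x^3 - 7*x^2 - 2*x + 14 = (x - 7)*(x - sqrt(2))*(x + sqrt(2))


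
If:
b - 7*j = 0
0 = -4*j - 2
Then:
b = -7/2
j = -1/2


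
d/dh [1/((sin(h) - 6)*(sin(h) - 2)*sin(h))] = (-3*cos(h) + 16/tan(h) - 12*cos(h)/sin(h)^2)/((sin(h) - 6)^2*(sin(h) - 2)^2)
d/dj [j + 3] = 1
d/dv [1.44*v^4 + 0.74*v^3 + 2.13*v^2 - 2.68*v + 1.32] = 5.76*v^3 + 2.22*v^2 + 4.26*v - 2.68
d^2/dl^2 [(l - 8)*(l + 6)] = 2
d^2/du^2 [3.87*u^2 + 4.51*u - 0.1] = 7.74000000000000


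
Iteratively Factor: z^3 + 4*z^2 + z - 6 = (z + 2)*(z^2 + 2*z - 3) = (z - 1)*(z + 2)*(z + 3)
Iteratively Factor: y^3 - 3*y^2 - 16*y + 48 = (y - 3)*(y^2 - 16) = (y - 3)*(y + 4)*(y - 4)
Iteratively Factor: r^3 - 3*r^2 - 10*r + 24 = (r + 3)*(r^2 - 6*r + 8) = (r - 2)*(r + 3)*(r - 4)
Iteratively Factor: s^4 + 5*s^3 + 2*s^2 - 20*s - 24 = (s + 3)*(s^3 + 2*s^2 - 4*s - 8) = (s + 2)*(s + 3)*(s^2 - 4) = (s - 2)*(s + 2)*(s + 3)*(s + 2)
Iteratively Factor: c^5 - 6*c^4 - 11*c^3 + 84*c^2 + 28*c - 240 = (c - 4)*(c^4 - 2*c^3 - 19*c^2 + 8*c + 60) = (c - 5)*(c - 4)*(c^3 + 3*c^2 - 4*c - 12) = (c - 5)*(c - 4)*(c + 3)*(c^2 - 4) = (c - 5)*(c - 4)*(c - 2)*(c + 3)*(c + 2)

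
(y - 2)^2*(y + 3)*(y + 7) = y^4 + 6*y^3 - 15*y^2 - 44*y + 84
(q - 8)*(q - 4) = q^2 - 12*q + 32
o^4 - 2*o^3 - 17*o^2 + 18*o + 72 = (o - 4)*(o - 3)*(o + 2)*(o + 3)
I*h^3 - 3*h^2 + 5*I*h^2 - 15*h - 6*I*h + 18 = (h + 6)*(h + 3*I)*(I*h - I)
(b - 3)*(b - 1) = b^2 - 4*b + 3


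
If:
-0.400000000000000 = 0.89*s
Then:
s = -0.45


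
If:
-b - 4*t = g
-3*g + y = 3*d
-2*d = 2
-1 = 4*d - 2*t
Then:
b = 5 - y/3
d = -1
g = y/3 + 1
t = -3/2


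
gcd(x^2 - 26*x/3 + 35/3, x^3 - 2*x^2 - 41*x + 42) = x - 7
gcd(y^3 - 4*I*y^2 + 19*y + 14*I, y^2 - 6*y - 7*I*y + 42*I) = y - 7*I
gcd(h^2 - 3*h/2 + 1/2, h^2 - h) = h - 1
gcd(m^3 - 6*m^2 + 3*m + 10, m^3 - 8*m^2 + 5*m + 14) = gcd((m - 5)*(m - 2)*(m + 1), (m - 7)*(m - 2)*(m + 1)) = m^2 - m - 2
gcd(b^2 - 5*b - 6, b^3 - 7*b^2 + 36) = b - 6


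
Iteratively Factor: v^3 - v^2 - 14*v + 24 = (v - 2)*(v^2 + v - 12) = (v - 3)*(v - 2)*(v + 4)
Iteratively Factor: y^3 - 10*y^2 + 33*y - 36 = (y - 4)*(y^2 - 6*y + 9) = (y - 4)*(y - 3)*(y - 3)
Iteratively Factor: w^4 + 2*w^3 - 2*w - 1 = (w + 1)*(w^3 + w^2 - w - 1) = (w + 1)^2*(w^2 - 1) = (w - 1)*(w + 1)^2*(w + 1)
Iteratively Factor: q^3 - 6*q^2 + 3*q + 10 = (q - 5)*(q^2 - q - 2) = (q - 5)*(q - 2)*(q + 1)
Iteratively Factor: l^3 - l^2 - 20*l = (l + 4)*(l^2 - 5*l) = (l - 5)*(l + 4)*(l)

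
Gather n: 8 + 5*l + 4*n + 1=5*l + 4*n + 9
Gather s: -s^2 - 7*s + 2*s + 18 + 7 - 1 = -s^2 - 5*s + 24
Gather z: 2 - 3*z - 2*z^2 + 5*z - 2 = -2*z^2 + 2*z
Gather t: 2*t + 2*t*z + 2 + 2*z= t*(2*z + 2) + 2*z + 2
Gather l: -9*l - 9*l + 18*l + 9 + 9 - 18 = 0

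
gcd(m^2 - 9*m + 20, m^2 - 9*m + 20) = m^2 - 9*m + 20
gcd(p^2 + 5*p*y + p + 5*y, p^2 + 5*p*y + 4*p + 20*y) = p + 5*y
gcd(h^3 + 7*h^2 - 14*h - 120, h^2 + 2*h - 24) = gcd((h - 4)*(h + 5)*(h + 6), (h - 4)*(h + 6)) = h^2 + 2*h - 24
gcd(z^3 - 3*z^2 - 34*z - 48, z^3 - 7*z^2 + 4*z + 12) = 1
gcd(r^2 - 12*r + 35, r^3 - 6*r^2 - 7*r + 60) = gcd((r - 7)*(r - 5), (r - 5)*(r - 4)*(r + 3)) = r - 5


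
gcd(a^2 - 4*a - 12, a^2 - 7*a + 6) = a - 6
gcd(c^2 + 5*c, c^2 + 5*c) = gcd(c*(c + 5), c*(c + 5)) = c^2 + 5*c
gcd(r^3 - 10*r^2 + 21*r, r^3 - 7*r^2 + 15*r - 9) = r - 3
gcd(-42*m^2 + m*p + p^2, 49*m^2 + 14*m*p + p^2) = 7*m + p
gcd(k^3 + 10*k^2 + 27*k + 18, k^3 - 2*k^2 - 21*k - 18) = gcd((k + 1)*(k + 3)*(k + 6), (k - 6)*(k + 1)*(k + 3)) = k^2 + 4*k + 3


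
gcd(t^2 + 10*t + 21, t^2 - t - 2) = 1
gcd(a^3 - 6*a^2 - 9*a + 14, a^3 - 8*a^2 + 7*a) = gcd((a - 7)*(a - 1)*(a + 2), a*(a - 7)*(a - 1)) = a^2 - 8*a + 7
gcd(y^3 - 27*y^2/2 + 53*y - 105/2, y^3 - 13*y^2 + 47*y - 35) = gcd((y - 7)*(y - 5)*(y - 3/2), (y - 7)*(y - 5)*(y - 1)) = y^2 - 12*y + 35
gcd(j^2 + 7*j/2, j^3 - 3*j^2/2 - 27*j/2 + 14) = j + 7/2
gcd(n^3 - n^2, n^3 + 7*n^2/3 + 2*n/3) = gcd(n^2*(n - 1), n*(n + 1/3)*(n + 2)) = n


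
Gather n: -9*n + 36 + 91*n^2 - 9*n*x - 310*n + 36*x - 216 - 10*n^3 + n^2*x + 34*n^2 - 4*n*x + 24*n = -10*n^3 + n^2*(x + 125) + n*(-13*x - 295) + 36*x - 180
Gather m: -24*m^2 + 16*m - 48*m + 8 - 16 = -24*m^2 - 32*m - 8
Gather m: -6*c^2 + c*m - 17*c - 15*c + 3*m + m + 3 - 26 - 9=-6*c^2 - 32*c + m*(c + 4) - 32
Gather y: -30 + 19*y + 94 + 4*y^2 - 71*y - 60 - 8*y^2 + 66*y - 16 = -4*y^2 + 14*y - 12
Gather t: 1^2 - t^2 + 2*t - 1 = -t^2 + 2*t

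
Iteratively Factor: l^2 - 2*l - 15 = (l - 5)*(l + 3)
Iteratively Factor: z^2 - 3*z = (z - 3)*(z)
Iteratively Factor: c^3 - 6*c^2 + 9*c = (c)*(c^2 - 6*c + 9) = c*(c - 3)*(c - 3)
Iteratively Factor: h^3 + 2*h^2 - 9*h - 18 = (h + 2)*(h^2 - 9) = (h - 3)*(h + 2)*(h + 3)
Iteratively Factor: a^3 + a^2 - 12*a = (a)*(a^2 + a - 12) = a*(a - 3)*(a + 4)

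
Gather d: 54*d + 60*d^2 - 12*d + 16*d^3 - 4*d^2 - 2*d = 16*d^3 + 56*d^2 + 40*d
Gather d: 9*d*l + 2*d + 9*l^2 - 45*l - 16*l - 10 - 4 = d*(9*l + 2) + 9*l^2 - 61*l - 14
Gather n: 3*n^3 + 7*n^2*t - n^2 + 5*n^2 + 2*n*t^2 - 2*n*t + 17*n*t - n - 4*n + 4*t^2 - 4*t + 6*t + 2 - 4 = 3*n^3 + n^2*(7*t + 4) + n*(2*t^2 + 15*t - 5) + 4*t^2 + 2*t - 2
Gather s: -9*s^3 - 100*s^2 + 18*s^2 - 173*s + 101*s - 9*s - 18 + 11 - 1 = -9*s^3 - 82*s^2 - 81*s - 8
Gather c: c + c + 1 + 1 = 2*c + 2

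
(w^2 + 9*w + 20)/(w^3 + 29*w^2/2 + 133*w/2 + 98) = 2*(w + 5)/(2*w^2 + 21*w + 49)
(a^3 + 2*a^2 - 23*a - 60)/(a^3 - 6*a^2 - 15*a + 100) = (a + 3)/(a - 5)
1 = 1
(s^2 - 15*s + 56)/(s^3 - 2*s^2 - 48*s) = (s - 7)/(s*(s + 6))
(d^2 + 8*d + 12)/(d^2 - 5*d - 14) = (d + 6)/(d - 7)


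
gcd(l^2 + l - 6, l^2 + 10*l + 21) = l + 3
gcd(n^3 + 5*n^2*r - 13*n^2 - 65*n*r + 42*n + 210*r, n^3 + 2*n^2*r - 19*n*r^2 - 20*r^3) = n + 5*r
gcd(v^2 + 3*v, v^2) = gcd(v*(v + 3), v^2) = v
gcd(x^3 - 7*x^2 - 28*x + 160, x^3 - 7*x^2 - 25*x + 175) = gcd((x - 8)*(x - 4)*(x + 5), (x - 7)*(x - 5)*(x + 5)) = x + 5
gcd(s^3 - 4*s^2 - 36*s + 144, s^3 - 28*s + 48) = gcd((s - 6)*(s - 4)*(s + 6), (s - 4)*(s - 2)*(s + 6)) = s^2 + 2*s - 24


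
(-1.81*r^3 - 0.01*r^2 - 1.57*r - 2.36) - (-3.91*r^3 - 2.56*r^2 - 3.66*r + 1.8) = 2.1*r^3 + 2.55*r^2 + 2.09*r - 4.16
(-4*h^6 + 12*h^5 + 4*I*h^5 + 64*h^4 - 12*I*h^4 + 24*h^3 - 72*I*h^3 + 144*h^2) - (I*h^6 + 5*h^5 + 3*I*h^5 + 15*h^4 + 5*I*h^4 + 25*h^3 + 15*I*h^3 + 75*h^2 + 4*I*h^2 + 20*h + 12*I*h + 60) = -4*h^6 - I*h^6 + 7*h^5 + I*h^5 + 49*h^4 - 17*I*h^4 - h^3 - 87*I*h^3 + 69*h^2 - 4*I*h^2 - 20*h - 12*I*h - 60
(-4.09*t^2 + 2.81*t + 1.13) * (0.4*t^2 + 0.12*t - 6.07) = -1.636*t^4 + 0.6332*t^3 + 25.6155*t^2 - 16.9211*t - 6.8591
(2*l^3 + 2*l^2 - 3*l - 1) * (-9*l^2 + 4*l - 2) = -18*l^5 - 10*l^4 + 31*l^3 - 7*l^2 + 2*l + 2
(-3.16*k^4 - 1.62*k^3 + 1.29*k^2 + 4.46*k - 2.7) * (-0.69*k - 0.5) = 2.1804*k^5 + 2.6978*k^4 - 0.0800999999999999*k^3 - 3.7224*k^2 - 0.367*k + 1.35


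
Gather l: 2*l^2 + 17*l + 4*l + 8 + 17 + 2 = 2*l^2 + 21*l + 27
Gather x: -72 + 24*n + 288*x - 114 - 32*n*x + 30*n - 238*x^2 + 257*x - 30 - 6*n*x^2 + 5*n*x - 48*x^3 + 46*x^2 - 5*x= 54*n - 48*x^3 + x^2*(-6*n - 192) + x*(540 - 27*n) - 216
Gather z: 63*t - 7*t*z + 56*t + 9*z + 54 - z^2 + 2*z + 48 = 119*t - z^2 + z*(11 - 7*t) + 102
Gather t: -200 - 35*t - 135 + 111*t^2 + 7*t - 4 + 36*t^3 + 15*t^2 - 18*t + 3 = 36*t^3 + 126*t^2 - 46*t - 336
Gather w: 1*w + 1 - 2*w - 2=-w - 1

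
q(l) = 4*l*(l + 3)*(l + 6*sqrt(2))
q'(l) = 4*l*(l + 3) + 4*l*(l + 6*sqrt(2)) + 4*(l + 3)*(l + 6*sqrt(2))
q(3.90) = 1333.15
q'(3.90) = 642.68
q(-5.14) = 147.19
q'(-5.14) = -53.42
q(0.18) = 19.84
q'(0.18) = 118.75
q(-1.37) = -63.56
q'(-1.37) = -1.53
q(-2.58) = -25.60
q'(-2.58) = -55.36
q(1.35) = 231.03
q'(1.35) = 247.73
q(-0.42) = -34.96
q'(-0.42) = 65.35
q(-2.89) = -7.11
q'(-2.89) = -63.49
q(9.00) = 7553.64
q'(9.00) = 1900.76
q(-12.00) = -1518.36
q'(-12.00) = 727.24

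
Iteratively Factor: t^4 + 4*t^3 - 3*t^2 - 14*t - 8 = (t + 1)*(t^3 + 3*t^2 - 6*t - 8) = (t + 1)*(t + 4)*(t^2 - t - 2) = (t + 1)^2*(t + 4)*(t - 2)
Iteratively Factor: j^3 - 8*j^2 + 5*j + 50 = (j - 5)*(j^2 - 3*j - 10) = (j - 5)^2*(j + 2)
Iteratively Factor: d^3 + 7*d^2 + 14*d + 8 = (d + 1)*(d^2 + 6*d + 8) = (d + 1)*(d + 4)*(d + 2)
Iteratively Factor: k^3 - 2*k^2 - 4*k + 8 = (k - 2)*(k^2 - 4) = (k - 2)*(k + 2)*(k - 2)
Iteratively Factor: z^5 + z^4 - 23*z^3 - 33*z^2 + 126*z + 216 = (z - 3)*(z^4 + 4*z^3 - 11*z^2 - 66*z - 72) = (z - 4)*(z - 3)*(z^3 + 8*z^2 + 21*z + 18) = (z - 4)*(z - 3)*(z + 2)*(z^2 + 6*z + 9) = (z - 4)*(z - 3)*(z + 2)*(z + 3)*(z + 3)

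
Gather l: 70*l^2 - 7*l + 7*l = 70*l^2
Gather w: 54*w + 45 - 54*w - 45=0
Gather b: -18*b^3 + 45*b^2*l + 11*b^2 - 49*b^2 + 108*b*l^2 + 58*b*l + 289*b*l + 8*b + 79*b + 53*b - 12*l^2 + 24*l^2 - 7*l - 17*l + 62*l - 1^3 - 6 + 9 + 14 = -18*b^3 + b^2*(45*l - 38) + b*(108*l^2 + 347*l + 140) + 12*l^2 + 38*l + 16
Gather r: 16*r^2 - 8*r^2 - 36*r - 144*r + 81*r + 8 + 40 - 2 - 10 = 8*r^2 - 99*r + 36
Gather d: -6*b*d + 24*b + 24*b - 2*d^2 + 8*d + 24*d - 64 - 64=48*b - 2*d^2 + d*(32 - 6*b) - 128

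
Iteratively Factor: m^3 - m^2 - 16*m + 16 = (m - 4)*(m^2 + 3*m - 4) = (m - 4)*(m + 4)*(m - 1)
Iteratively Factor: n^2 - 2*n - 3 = (n - 3)*(n + 1)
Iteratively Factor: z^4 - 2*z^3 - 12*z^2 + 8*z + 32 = (z + 2)*(z^3 - 4*z^2 - 4*z + 16) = (z + 2)^2*(z^2 - 6*z + 8) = (z - 4)*(z + 2)^2*(z - 2)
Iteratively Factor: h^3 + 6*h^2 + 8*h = (h)*(h^2 + 6*h + 8) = h*(h + 4)*(h + 2)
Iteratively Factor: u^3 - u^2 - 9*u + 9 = (u - 3)*(u^2 + 2*u - 3) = (u - 3)*(u + 3)*(u - 1)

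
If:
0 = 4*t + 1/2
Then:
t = -1/8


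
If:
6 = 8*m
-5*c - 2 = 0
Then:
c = -2/5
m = 3/4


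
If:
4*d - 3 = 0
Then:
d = 3/4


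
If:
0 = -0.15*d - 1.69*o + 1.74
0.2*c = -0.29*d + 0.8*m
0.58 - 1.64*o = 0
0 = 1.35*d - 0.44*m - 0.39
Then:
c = 78.87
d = 7.62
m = 22.48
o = 0.35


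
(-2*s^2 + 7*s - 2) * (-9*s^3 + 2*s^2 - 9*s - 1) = 18*s^5 - 67*s^4 + 50*s^3 - 65*s^2 + 11*s + 2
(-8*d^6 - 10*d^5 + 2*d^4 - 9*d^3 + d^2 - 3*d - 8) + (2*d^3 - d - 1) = -8*d^6 - 10*d^5 + 2*d^4 - 7*d^3 + d^2 - 4*d - 9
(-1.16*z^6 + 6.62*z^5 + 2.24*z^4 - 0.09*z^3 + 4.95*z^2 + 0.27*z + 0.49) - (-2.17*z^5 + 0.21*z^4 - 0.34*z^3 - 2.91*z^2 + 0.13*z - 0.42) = -1.16*z^6 + 8.79*z^5 + 2.03*z^4 + 0.25*z^3 + 7.86*z^2 + 0.14*z + 0.91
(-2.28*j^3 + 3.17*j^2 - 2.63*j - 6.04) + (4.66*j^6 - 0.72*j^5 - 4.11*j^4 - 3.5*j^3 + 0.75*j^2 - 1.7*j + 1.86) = 4.66*j^6 - 0.72*j^5 - 4.11*j^4 - 5.78*j^3 + 3.92*j^2 - 4.33*j - 4.18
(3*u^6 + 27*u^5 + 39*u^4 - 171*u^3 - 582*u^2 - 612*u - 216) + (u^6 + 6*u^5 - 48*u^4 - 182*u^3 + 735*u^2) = 4*u^6 + 33*u^5 - 9*u^4 - 353*u^3 + 153*u^2 - 612*u - 216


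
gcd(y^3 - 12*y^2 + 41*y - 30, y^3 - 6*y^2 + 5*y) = y^2 - 6*y + 5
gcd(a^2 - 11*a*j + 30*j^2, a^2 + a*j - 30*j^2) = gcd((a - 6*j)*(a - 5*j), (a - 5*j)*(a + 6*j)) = a - 5*j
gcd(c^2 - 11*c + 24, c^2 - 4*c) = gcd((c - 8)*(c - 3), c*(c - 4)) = 1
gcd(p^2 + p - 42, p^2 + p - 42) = p^2 + p - 42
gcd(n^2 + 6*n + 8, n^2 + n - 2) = n + 2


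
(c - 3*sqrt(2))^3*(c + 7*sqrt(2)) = c^4 - 2*sqrt(2)*c^3 - 72*c^2 + 324*sqrt(2)*c - 756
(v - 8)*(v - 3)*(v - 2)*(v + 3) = v^4 - 10*v^3 + 7*v^2 + 90*v - 144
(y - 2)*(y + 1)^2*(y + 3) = y^4 + 3*y^3 - 3*y^2 - 11*y - 6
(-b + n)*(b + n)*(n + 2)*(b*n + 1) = -b^3*n^2 - 2*b^3*n - b^2*n - 2*b^2 + b*n^4 + 2*b*n^3 + n^3 + 2*n^2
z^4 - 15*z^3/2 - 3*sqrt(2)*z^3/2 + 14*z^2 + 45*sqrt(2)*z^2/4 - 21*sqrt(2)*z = z*(z - 4)*(z - 7/2)*(z - 3*sqrt(2)/2)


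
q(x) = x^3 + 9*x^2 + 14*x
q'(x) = 3*x^2 + 18*x + 14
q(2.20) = 85.01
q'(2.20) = 68.12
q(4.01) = 265.34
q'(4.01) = 134.42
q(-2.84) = 9.92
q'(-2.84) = -12.92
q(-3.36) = 16.63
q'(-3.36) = -12.61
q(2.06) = 75.77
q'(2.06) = 63.81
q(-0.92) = -6.04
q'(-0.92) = -0.02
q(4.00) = 264.00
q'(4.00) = 134.00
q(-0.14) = -1.79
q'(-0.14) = 11.54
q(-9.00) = -126.00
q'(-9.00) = 95.00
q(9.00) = 1584.00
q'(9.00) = 419.00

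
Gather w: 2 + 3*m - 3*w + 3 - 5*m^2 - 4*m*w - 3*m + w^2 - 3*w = -5*m^2 + w^2 + w*(-4*m - 6) + 5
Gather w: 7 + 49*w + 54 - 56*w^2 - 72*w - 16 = -56*w^2 - 23*w + 45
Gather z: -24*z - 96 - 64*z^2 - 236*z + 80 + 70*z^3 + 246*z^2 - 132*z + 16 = 70*z^3 + 182*z^2 - 392*z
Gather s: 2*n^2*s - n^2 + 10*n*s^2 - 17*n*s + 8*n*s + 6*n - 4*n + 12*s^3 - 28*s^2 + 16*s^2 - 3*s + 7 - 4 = -n^2 + 2*n + 12*s^3 + s^2*(10*n - 12) + s*(2*n^2 - 9*n - 3) + 3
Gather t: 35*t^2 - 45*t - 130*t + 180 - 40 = 35*t^2 - 175*t + 140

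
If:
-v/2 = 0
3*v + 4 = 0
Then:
No Solution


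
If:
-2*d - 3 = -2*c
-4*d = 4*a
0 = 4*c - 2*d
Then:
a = 3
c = -3/2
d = -3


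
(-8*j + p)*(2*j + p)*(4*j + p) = -64*j^3 - 40*j^2*p - 2*j*p^2 + p^3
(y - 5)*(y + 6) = y^2 + y - 30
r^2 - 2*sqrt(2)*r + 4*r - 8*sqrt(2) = (r + 4)*(r - 2*sqrt(2))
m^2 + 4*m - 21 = (m - 3)*(m + 7)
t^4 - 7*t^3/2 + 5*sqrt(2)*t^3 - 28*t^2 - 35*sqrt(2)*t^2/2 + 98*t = t*(t - 7/2)*(t - 2*sqrt(2))*(t + 7*sqrt(2))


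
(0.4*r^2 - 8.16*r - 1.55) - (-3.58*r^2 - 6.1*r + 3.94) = 3.98*r^2 - 2.06*r - 5.49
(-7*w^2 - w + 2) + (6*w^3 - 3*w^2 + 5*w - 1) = 6*w^3 - 10*w^2 + 4*w + 1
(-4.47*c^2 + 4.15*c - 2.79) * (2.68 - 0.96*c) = 4.2912*c^3 - 15.9636*c^2 + 13.8004*c - 7.4772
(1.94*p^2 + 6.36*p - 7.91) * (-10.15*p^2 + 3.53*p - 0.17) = -19.691*p^4 - 57.7058*p^3 + 102.4075*p^2 - 29.0035*p + 1.3447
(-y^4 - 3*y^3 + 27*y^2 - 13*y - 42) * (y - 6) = -y^5 + 3*y^4 + 45*y^3 - 175*y^2 + 36*y + 252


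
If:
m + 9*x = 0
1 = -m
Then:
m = -1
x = 1/9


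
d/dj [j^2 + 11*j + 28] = 2*j + 11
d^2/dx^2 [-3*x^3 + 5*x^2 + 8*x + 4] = 10 - 18*x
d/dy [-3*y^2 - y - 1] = -6*y - 1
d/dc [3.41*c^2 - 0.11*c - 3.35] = 6.82*c - 0.11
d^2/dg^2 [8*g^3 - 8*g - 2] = 48*g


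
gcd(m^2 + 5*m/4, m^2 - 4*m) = m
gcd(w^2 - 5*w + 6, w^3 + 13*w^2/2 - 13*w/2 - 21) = w - 2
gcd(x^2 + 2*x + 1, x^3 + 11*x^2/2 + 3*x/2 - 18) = 1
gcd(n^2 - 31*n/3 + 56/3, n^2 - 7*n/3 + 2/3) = 1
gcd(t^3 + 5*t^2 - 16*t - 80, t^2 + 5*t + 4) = t + 4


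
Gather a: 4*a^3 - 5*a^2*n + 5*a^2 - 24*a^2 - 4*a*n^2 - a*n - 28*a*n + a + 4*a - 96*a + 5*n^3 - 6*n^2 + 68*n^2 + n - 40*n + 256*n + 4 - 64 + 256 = 4*a^3 + a^2*(-5*n - 19) + a*(-4*n^2 - 29*n - 91) + 5*n^3 + 62*n^2 + 217*n + 196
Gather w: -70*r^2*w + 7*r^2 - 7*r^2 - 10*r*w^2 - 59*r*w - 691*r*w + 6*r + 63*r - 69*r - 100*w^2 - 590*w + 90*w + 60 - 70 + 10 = w^2*(-10*r - 100) + w*(-70*r^2 - 750*r - 500)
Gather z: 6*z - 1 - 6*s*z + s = s + z*(6 - 6*s) - 1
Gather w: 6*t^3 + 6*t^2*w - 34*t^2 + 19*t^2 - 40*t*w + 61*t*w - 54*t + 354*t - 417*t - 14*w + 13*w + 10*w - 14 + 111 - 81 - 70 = 6*t^3 - 15*t^2 - 117*t + w*(6*t^2 + 21*t + 9) - 54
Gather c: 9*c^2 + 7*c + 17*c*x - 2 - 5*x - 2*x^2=9*c^2 + c*(17*x + 7) - 2*x^2 - 5*x - 2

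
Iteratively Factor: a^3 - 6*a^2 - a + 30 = (a + 2)*(a^2 - 8*a + 15) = (a - 3)*(a + 2)*(a - 5)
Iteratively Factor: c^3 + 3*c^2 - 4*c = (c + 4)*(c^2 - c) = c*(c + 4)*(c - 1)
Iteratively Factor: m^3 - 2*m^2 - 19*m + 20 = (m + 4)*(m^2 - 6*m + 5) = (m - 5)*(m + 4)*(m - 1)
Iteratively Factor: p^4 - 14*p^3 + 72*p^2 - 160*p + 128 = (p - 4)*(p^3 - 10*p^2 + 32*p - 32) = (p - 4)^2*(p^2 - 6*p + 8) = (p - 4)^3*(p - 2)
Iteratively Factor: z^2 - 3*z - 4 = (z - 4)*(z + 1)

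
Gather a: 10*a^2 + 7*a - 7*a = 10*a^2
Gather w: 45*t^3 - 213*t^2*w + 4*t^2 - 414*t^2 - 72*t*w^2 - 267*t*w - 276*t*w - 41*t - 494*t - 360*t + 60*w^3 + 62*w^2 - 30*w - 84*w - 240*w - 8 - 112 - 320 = 45*t^3 - 410*t^2 - 895*t + 60*w^3 + w^2*(62 - 72*t) + w*(-213*t^2 - 543*t - 354) - 440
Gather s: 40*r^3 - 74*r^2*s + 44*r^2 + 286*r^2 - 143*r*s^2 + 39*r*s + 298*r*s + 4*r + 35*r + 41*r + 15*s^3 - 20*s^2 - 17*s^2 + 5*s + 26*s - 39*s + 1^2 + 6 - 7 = 40*r^3 + 330*r^2 + 80*r + 15*s^3 + s^2*(-143*r - 37) + s*(-74*r^2 + 337*r - 8)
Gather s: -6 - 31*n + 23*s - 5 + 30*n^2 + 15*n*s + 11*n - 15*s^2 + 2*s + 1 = 30*n^2 - 20*n - 15*s^2 + s*(15*n + 25) - 10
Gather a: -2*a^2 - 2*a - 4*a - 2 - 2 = -2*a^2 - 6*a - 4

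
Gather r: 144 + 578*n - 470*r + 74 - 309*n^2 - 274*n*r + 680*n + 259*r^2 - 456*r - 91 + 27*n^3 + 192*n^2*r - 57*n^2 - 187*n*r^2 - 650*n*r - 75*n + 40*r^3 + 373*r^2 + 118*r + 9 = 27*n^3 - 366*n^2 + 1183*n + 40*r^3 + r^2*(632 - 187*n) + r*(192*n^2 - 924*n - 808) + 136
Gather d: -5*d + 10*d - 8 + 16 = 5*d + 8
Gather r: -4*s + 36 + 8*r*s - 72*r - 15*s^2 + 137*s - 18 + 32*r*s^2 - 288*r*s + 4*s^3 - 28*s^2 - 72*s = r*(32*s^2 - 280*s - 72) + 4*s^3 - 43*s^2 + 61*s + 18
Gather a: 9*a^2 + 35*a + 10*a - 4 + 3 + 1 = 9*a^2 + 45*a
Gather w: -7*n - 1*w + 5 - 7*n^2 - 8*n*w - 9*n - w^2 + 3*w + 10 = -7*n^2 - 16*n - w^2 + w*(2 - 8*n) + 15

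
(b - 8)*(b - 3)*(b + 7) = b^3 - 4*b^2 - 53*b + 168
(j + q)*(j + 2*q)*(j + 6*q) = j^3 + 9*j^2*q + 20*j*q^2 + 12*q^3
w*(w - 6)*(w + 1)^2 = w^4 - 4*w^3 - 11*w^2 - 6*w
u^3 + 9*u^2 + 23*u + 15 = (u + 1)*(u + 3)*(u + 5)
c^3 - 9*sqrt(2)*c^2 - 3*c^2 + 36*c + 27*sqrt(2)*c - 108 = (c - 3)*(c - 6*sqrt(2))*(c - 3*sqrt(2))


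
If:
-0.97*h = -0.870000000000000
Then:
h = 0.90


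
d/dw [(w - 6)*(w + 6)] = 2*w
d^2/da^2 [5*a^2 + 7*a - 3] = 10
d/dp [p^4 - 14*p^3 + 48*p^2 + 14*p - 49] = 4*p^3 - 42*p^2 + 96*p + 14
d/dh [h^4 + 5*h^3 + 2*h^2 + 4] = h*(4*h^2 + 15*h + 4)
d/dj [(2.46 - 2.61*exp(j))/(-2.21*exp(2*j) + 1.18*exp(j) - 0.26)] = (-5.7681*exp(2*j) + 10.8732*exp(j) - 2.2242)*exp(j)/(4.8841*exp(4*j) - 5.2156*exp(3*j) + 2.5416*exp(2*j) - 0.6136*exp(j) + 0.0676)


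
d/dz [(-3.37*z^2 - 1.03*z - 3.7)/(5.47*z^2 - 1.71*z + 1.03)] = (11.3968*z^2 + 33.5358*z - 7.3879)/(29.9209*z^4 - 18.7074*z^3 + 14.1923*z^2 - 3.5226*z + 1.0609)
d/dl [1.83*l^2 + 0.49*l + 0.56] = 3.66*l + 0.49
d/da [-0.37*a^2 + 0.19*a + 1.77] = 0.19 - 0.74*a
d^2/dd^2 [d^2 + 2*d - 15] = 2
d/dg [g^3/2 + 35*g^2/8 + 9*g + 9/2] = 3*g^2/2 + 35*g/4 + 9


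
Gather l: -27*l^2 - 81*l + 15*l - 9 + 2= -27*l^2 - 66*l - 7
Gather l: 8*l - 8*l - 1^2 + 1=0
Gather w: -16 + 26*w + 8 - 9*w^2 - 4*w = -9*w^2 + 22*w - 8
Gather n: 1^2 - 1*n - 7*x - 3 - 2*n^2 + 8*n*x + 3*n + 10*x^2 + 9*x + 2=-2*n^2 + n*(8*x + 2) + 10*x^2 + 2*x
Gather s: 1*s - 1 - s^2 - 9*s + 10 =-s^2 - 8*s + 9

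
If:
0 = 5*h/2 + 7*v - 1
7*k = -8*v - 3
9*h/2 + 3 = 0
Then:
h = -2/3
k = -127/147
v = 8/21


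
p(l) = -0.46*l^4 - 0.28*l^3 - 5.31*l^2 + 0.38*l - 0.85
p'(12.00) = -3427.54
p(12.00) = -10783.33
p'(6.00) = -491.02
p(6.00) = -846.37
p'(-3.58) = 112.06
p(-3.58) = -132.98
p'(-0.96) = 11.43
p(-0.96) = -6.25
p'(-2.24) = 40.63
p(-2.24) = -36.78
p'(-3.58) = 112.06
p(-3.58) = -132.98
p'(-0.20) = 2.49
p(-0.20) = -1.14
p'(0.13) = -1.02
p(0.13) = -0.89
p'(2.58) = -64.21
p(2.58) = -60.41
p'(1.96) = -37.52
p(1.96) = -29.40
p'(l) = -1.84*l^3 - 0.84*l^2 - 10.62*l + 0.38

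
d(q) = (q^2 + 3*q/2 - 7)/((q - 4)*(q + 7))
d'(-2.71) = 0.13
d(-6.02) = -2.06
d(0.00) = 0.25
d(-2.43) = 0.16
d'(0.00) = -0.03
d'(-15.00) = 0.04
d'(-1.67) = 0.06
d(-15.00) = 1.29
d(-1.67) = 0.22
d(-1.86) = 0.21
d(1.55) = 0.11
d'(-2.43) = 0.10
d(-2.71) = 0.13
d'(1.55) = -0.19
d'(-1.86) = 0.07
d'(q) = (2*q + 3/2)/((q - 4)*(q + 7)) - (q^2 + 3*q/2 - 7)/((q - 4)*(q + 7)^2) - (q^2 + 3*q/2 - 7)/((q - 4)^2*(q + 7)) = 3*(q^2 - 28*q - 14)/(2*(q^4 + 6*q^3 - 47*q^2 - 168*q + 784))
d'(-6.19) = 4.35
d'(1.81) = -0.25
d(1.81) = 0.05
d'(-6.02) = 2.97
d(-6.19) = -2.67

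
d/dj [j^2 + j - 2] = 2*j + 1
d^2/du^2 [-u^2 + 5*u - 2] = -2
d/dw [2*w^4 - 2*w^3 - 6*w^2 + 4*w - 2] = 8*w^3 - 6*w^2 - 12*w + 4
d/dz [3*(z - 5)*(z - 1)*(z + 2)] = 9*z^2 - 24*z - 21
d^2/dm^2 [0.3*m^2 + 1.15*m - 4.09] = 0.600000000000000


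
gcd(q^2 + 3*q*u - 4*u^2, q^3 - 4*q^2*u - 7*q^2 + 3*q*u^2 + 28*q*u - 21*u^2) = q - u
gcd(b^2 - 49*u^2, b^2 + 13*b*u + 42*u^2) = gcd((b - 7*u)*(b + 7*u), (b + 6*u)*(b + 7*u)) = b + 7*u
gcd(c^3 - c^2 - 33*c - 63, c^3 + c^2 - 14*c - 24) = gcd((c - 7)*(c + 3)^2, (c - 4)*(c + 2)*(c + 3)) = c + 3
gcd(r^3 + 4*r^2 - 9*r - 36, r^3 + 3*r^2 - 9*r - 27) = r^2 - 9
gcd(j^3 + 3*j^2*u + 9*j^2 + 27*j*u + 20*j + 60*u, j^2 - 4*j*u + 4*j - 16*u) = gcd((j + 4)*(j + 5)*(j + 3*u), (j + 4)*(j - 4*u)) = j + 4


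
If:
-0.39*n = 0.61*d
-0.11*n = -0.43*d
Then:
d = 0.00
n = 0.00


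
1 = 1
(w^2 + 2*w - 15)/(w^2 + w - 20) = (w - 3)/(w - 4)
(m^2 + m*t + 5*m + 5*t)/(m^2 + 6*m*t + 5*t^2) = (m + 5)/(m + 5*t)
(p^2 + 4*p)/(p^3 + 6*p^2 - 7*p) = (p + 4)/(p^2 + 6*p - 7)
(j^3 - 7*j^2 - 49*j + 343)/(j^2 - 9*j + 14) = (j^2 - 49)/(j - 2)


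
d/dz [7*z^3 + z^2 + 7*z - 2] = 21*z^2 + 2*z + 7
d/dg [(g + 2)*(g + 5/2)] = 2*g + 9/2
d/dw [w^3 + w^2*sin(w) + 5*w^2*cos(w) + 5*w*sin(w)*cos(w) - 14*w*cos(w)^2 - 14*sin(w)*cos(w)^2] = -5*w^2*sin(w) + w^2*cos(w) + 3*w^2 + 2*w*sin(w) + 14*w*sin(2*w) + 10*w*cos(w) + 5*w*cos(2*w) + 5*sin(2*w)/2 - 7*cos(w)/2 - 7*cos(2*w) - 21*cos(3*w)/2 - 7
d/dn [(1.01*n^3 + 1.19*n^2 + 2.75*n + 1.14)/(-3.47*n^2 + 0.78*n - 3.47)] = (-3.5047*n^4 + 1.5756*n^3 - 0.0434000000000019*n^2 - 0.347*n - 10.4317)/(12.0409*n^4 - 5.4132*n^3 + 24.6902*n^2 - 5.4132*n + 12.0409)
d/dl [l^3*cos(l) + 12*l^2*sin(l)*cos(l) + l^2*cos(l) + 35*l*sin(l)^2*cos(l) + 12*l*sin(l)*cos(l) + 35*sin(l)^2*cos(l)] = -l^3*sin(l) - l^2*sin(l) + 3*l^2*cos(l) + 12*l^2*cos(2*l) - 35*l*sin(l)/4 + 105*l*sin(3*l)/4 + 12*sqrt(2)*l*sin(2*l + pi/4) + 2*l*cos(l) - 35*sin(l)/4 + 6*sin(2*l) + 105*sin(3*l)/4 + 35*cos(l)/4 - 35*cos(3*l)/4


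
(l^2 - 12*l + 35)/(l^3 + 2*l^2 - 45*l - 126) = (l - 5)/(l^2 + 9*l + 18)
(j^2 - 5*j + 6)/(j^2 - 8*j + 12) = (j - 3)/(j - 6)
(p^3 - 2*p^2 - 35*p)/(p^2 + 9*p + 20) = p*(p - 7)/(p + 4)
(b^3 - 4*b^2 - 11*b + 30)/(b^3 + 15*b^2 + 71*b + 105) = (b^2 - 7*b + 10)/(b^2 + 12*b + 35)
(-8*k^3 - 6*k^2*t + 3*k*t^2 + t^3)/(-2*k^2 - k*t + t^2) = 4*k + t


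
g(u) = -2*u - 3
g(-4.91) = 6.82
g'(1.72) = -2.00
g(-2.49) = 1.98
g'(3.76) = -2.00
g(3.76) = -10.52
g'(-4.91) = -2.00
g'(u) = -2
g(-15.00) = 27.00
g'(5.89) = -2.00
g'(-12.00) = -2.00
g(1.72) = -6.44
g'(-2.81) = -2.00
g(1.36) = -5.72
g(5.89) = -14.78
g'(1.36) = -2.00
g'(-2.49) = -2.00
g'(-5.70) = -2.00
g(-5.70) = 8.40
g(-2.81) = 2.62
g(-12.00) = 21.00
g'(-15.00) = -2.00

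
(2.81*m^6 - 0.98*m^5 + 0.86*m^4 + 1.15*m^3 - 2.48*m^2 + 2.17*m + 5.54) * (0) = 0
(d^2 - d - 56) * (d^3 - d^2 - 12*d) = d^5 - 2*d^4 - 67*d^3 + 68*d^2 + 672*d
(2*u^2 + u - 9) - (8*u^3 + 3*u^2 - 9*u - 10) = -8*u^3 - u^2 + 10*u + 1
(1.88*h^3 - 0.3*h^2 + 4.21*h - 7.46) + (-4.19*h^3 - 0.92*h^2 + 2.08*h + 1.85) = -2.31*h^3 - 1.22*h^2 + 6.29*h - 5.61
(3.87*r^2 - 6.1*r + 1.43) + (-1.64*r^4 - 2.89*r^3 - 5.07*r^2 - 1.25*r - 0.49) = -1.64*r^4 - 2.89*r^3 - 1.2*r^2 - 7.35*r + 0.94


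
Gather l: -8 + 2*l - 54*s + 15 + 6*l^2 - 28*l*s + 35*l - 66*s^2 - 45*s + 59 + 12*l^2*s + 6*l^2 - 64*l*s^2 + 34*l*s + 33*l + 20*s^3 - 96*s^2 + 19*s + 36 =l^2*(12*s + 12) + l*(-64*s^2 + 6*s + 70) + 20*s^3 - 162*s^2 - 80*s + 102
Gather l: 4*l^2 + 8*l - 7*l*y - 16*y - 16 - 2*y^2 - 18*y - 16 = 4*l^2 + l*(8 - 7*y) - 2*y^2 - 34*y - 32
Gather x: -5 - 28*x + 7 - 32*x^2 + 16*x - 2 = -32*x^2 - 12*x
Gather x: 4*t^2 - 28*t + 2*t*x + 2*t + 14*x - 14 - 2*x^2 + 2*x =4*t^2 - 26*t - 2*x^2 + x*(2*t + 16) - 14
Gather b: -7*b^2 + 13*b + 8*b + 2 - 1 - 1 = -7*b^2 + 21*b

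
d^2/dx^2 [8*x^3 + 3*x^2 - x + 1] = 48*x + 6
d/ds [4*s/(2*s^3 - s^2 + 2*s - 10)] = 4*(2*s^3 - s^2 - 2*s*(3*s^2 - s + 1) + 2*s - 10)/(2*s^3 - s^2 + 2*s - 10)^2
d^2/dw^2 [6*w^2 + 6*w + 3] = 12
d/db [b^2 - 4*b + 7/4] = 2*b - 4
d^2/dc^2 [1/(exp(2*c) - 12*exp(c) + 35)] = 4*((3 - exp(c))*(exp(2*c) - 12*exp(c) + 35) + 2*(exp(c) - 6)^2*exp(c))*exp(c)/(exp(2*c) - 12*exp(c) + 35)^3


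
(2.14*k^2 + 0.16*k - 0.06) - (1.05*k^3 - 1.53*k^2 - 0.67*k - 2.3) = -1.05*k^3 + 3.67*k^2 + 0.83*k + 2.24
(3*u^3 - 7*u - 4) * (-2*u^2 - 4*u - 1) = -6*u^5 - 12*u^4 + 11*u^3 + 36*u^2 + 23*u + 4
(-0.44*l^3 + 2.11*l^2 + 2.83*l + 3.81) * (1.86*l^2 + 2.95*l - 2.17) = -0.8184*l^5 + 2.6266*l^4 + 12.4431*l^3 + 10.8564*l^2 + 5.0984*l - 8.2677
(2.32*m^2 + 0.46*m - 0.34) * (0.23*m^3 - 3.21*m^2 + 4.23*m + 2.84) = 0.5336*m^5 - 7.3414*m^4 + 8.2588*m^3 + 9.626*m^2 - 0.1318*m - 0.9656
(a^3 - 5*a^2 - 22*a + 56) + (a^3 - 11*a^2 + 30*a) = 2*a^3 - 16*a^2 + 8*a + 56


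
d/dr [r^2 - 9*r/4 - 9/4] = 2*r - 9/4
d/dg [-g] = -1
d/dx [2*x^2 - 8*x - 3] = 4*x - 8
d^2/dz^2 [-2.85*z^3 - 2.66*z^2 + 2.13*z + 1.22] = -17.1*z - 5.32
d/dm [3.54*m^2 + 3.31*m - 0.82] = 7.08*m + 3.31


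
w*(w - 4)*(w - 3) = w^3 - 7*w^2 + 12*w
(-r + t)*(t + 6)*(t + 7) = -r*t^2 - 13*r*t - 42*r + t^3 + 13*t^2 + 42*t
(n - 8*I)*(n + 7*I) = n^2 - I*n + 56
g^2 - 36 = (g - 6)*(g + 6)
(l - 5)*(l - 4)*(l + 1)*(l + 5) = l^4 - 3*l^3 - 29*l^2 + 75*l + 100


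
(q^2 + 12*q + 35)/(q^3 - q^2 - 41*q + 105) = (q + 5)/(q^2 - 8*q + 15)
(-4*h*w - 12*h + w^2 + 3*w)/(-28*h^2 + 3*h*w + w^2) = (w + 3)/(7*h + w)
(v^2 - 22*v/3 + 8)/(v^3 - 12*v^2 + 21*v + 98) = (v^2 - 22*v/3 + 8)/(v^3 - 12*v^2 + 21*v + 98)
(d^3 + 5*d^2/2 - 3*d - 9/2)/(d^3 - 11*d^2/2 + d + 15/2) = (d + 3)/(d - 5)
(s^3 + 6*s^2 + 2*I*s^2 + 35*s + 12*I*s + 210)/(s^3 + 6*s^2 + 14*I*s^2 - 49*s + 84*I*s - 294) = (s - 5*I)/(s + 7*I)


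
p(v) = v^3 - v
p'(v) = 3*v^2 - 1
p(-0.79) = 0.30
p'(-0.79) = 0.87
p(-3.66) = -45.37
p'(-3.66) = 39.19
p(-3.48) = -38.66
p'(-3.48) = 35.33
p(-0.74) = 0.33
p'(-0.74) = 0.64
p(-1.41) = -1.39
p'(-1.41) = 4.96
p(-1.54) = -2.11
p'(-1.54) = 6.11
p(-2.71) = -17.19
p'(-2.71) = 21.03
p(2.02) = 6.22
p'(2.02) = 11.24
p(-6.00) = -210.00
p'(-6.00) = 107.00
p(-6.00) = -210.00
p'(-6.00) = 107.00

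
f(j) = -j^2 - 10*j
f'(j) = -2*j - 10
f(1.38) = -15.70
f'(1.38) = -12.76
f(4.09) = -57.63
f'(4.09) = -18.18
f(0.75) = -8.06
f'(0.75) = -11.50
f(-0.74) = 6.85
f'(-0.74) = -8.52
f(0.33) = -3.41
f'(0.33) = -10.66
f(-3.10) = 21.39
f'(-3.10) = -3.80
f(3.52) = -47.59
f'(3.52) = -17.04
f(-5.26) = 24.93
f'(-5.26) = 0.52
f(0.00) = 0.00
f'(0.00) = -10.00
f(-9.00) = 9.00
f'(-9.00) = 8.00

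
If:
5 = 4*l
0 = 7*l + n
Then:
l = 5/4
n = -35/4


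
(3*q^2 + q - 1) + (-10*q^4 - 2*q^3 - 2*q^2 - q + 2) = -10*q^4 - 2*q^3 + q^2 + 1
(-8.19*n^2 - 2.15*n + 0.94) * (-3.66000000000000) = 29.9754*n^2 + 7.869*n - 3.4404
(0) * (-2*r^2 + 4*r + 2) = 0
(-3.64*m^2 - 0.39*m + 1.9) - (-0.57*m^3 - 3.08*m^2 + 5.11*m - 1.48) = 0.57*m^3 - 0.56*m^2 - 5.5*m + 3.38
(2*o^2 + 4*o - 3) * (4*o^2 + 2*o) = 8*o^4 + 20*o^3 - 4*o^2 - 6*o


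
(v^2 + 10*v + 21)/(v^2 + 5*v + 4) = (v^2 + 10*v + 21)/(v^2 + 5*v + 4)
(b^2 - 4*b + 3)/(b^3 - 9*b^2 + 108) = (b^2 - 4*b + 3)/(b^3 - 9*b^2 + 108)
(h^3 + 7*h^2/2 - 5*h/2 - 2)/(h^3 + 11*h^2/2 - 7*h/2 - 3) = (h + 4)/(h + 6)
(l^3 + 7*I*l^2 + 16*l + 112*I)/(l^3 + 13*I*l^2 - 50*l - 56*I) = (l - 4*I)/(l + 2*I)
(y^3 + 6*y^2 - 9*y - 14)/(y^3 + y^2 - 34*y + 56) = (y + 1)/(y - 4)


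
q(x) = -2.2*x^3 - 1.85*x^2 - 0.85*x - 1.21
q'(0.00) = -0.85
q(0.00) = -1.21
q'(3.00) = -71.35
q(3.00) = -79.81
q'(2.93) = -68.35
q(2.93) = -74.92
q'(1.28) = -16.40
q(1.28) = -9.94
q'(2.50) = -51.35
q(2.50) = -49.27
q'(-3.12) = -53.55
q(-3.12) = 50.25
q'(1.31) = -17.02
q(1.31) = -10.44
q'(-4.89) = -140.58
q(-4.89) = 215.96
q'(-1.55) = -10.97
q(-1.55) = 3.86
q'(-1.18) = -5.67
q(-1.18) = 0.83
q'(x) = -6.6*x^2 - 3.7*x - 0.85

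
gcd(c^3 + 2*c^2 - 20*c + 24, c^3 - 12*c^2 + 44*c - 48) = c - 2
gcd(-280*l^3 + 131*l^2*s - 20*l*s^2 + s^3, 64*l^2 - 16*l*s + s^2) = -8*l + s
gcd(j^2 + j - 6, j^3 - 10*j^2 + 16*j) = j - 2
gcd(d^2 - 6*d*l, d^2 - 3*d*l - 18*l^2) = d - 6*l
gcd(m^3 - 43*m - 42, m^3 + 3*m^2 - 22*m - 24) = m^2 + 7*m + 6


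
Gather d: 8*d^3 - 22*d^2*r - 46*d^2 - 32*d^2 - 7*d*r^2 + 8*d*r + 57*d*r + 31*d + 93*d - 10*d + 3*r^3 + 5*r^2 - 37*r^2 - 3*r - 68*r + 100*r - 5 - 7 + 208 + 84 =8*d^3 + d^2*(-22*r - 78) + d*(-7*r^2 + 65*r + 114) + 3*r^3 - 32*r^2 + 29*r + 280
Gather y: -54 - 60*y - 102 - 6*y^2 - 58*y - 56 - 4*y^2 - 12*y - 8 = -10*y^2 - 130*y - 220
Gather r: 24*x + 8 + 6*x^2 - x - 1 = 6*x^2 + 23*x + 7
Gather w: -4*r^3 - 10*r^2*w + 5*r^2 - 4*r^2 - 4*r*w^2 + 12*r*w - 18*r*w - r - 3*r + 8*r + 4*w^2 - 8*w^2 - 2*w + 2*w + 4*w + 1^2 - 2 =-4*r^3 + r^2 + 4*r + w^2*(-4*r - 4) + w*(-10*r^2 - 6*r + 4) - 1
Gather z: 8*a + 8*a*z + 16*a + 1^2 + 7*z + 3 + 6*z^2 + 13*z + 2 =24*a + 6*z^2 + z*(8*a + 20) + 6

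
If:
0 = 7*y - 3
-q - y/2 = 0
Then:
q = -3/14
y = 3/7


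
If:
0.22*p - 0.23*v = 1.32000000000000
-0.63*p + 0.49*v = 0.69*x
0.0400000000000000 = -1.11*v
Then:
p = 5.96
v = -0.04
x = -5.47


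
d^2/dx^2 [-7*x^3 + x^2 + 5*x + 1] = 2 - 42*x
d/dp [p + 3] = 1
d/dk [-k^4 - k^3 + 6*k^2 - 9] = k*(-4*k^2 - 3*k + 12)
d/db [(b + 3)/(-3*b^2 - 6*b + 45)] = (-b^2 - 2*b + 2*(b + 1)*(b + 3) + 15)/(3*(b^2 + 2*b - 15)^2)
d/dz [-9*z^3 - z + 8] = -27*z^2 - 1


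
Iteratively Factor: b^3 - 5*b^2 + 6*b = (b)*(b^2 - 5*b + 6) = b*(b - 2)*(b - 3)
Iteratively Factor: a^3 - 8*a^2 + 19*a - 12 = (a - 1)*(a^2 - 7*a + 12) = (a - 4)*(a - 1)*(a - 3)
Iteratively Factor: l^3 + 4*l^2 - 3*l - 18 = (l + 3)*(l^2 + l - 6) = (l + 3)^2*(l - 2)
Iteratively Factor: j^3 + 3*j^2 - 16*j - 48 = (j + 4)*(j^2 - j - 12) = (j + 3)*(j + 4)*(j - 4)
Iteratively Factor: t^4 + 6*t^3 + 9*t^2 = (t + 3)*(t^3 + 3*t^2) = (t + 3)^2*(t^2) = t*(t + 3)^2*(t)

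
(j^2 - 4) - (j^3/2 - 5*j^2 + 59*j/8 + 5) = -j^3/2 + 6*j^2 - 59*j/8 - 9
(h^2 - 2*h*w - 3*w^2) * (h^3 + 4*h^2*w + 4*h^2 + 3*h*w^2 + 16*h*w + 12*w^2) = h^5 + 2*h^4*w + 4*h^4 - 8*h^3*w^2 + 8*h^3*w - 18*h^2*w^3 - 32*h^2*w^2 - 9*h*w^4 - 72*h*w^3 - 36*w^4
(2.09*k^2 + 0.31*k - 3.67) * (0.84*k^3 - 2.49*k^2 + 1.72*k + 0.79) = 1.7556*k^5 - 4.9437*k^4 - 0.2599*k^3 + 11.3226*k^2 - 6.0675*k - 2.8993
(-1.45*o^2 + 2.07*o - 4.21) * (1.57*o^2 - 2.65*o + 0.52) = -2.2765*o^4 + 7.0924*o^3 - 12.8492*o^2 + 12.2329*o - 2.1892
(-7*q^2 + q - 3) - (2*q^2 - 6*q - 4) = -9*q^2 + 7*q + 1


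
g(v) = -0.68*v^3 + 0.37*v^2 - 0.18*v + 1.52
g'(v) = -2.04*v^2 + 0.74*v - 0.18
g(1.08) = 0.90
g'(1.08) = -1.76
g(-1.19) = 3.40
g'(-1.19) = -3.95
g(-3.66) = 40.47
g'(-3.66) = -30.22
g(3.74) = -29.55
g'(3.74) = -25.95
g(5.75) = -116.56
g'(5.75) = -63.37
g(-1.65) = 5.88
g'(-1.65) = -6.95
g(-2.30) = 12.16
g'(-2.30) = -12.67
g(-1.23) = 3.57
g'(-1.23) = -4.18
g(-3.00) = 23.75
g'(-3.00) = -20.76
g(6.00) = -133.12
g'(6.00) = -69.18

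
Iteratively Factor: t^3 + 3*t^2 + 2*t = (t)*(t^2 + 3*t + 2) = t*(t + 1)*(t + 2)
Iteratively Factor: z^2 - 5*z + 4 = (z - 1)*(z - 4)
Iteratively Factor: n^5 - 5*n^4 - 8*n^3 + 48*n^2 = (n)*(n^4 - 5*n^3 - 8*n^2 + 48*n) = n*(n - 4)*(n^3 - n^2 - 12*n) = n^2*(n - 4)*(n^2 - n - 12) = n^2*(n - 4)^2*(n + 3)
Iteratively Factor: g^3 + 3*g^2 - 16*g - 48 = (g + 4)*(g^2 - g - 12) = (g - 4)*(g + 4)*(g + 3)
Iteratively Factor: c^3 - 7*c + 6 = (c - 1)*(c^2 + c - 6) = (c - 2)*(c - 1)*(c + 3)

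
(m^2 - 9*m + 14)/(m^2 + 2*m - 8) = (m - 7)/(m + 4)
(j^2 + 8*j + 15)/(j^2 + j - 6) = (j + 5)/(j - 2)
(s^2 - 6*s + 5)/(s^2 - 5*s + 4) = (s - 5)/(s - 4)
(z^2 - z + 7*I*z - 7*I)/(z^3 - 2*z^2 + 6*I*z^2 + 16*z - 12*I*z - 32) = (z^2 + z*(-1 + 7*I) - 7*I)/(z^3 + z^2*(-2 + 6*I) + z*(16 - 12*I) - 32)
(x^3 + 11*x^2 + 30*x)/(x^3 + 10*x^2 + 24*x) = (x + 5)/(x + 4)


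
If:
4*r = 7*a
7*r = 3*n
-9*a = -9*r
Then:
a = 0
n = 0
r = 0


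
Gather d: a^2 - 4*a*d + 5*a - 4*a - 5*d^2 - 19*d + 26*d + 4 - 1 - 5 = a^2 + a - 5*d^2 + d*(7 - 4*a) - 2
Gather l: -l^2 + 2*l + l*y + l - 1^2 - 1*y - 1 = -l^2 + l*(y + 3) - y - 2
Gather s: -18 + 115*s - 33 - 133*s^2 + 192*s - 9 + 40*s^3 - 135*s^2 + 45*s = 40*s^3 - 268*s^2 + 352*s - 60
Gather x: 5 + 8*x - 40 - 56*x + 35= -48*x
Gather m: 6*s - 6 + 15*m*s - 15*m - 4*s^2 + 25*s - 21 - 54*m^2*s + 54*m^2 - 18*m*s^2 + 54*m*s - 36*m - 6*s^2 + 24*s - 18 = m^2*(54 - 54*s) + m*(-18*s^2 + 69*s - 51) - 10*s^2 + 55*s - 45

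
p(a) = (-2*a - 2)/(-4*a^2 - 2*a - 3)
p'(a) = (-2*a - 2)*(8*a + 2)/(-4*a^2 - 2*a - 3)^2 - 2/(-4*a^2 - 2*a - 3) = 2*(-4*a^2 - 8*a + 1)/(16*a^4 + 16*a^3 + 28*a^2 + 12*a + 9)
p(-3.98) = -0.10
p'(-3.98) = -0.02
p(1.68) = 0.30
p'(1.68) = -0.15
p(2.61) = 0.20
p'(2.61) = -0.07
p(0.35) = 0.64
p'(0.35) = -0.26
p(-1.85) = -0.13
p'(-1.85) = 0.03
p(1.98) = 0.26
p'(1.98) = -0.12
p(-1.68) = -0.12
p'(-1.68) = 0.05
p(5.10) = 0.10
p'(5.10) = -0.02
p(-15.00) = -0.03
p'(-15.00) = 0.00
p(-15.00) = -0.03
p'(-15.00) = 0.00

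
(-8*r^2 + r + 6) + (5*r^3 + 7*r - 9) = 5*r^3 - 8*r^2 + 8*r - 3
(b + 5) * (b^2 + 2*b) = b^3 + 7*b^2 + 10*b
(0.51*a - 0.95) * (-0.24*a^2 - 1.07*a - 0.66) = -0.1224*a^3 - 0.3177*a^2 + 0.6799*a + 0.627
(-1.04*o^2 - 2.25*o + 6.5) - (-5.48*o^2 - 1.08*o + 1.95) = 4.44*o^2 - 1.17*o + 4.55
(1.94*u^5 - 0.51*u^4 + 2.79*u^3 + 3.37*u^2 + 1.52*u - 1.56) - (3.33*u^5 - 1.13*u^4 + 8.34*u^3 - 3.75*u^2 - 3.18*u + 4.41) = -1.39*u^5 + 0.62*u^4 - 5.55*u^3 + 7.12*u^2 + 4.7*u - 5.97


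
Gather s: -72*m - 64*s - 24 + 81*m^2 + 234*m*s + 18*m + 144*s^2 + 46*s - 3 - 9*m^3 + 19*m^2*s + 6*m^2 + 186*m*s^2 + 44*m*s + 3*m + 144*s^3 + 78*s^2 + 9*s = -9*m^3 + 87*m^2 - 51*m + 144*s^3 + s^2*(186*m + 222) + s*(19*m^2 + 278*m - 9) - 27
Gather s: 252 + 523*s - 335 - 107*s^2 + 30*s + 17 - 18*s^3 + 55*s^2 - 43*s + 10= -18*s^3 - 52*s^2 + 510*s - 56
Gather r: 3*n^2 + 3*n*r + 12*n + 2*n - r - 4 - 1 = 3*n^2 + 14*n + r*(3*n - 1) - 5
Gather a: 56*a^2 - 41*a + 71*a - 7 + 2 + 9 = 56*a^2 + 30*a + 4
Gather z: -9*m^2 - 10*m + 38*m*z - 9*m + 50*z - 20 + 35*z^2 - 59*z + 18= -9*m^2 - 19*m + 35*z^2 + z*(38*m - 9) - 2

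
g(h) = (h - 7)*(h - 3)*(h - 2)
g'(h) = (h - 7)*(h - 3) + (h - 7)*(h - 2) + (h - 3)*(h - 2)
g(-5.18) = -715.36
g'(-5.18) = 245.82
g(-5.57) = -815.48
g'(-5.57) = 267.75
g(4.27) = -7.87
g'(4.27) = -6.78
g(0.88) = -14.53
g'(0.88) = 22.20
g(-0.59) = -70.57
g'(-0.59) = 56.20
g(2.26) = 0.91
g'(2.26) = 2.08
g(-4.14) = -488.37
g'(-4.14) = 191.78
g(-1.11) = -103.66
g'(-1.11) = 71.34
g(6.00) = -12.00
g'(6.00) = 5.00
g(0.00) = -42.00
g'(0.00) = 41.00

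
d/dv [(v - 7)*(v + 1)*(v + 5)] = 3*v^2 - 2*v - 37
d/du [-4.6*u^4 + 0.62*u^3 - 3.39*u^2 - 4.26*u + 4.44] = -18.4*u^3 + 1.86*u^2 - 6.78*u - 4.26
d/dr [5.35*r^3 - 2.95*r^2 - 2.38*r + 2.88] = 16.05*r^2 - 5.9*r - 2.38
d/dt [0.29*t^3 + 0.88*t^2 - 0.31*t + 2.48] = 0.87*t^2 + 1.76*t - 0.31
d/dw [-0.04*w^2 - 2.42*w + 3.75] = -0.08*w - 2.42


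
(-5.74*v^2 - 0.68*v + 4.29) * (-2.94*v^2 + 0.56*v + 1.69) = 16.8756*v^4 - 1.2152*v^3 - 22.694*v^2 + 1.2532*v + 7.2501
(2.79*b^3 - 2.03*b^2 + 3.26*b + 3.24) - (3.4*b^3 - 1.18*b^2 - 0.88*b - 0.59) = -0.61*b^3 - 0.85*b^2 + 4.14*b + 3.83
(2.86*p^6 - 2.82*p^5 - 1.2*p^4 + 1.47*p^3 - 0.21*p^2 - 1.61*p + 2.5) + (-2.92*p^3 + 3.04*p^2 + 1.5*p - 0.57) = 2.86*p^6 - 2.82*p^5 - 1.2*p^4 - 1.45*p^3 + 2.83*p^2 - 0.11*p + 1.93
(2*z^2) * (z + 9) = 2*z^3 + 18*z^2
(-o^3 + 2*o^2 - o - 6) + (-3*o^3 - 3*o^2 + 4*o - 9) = -4*o^3 - o^2 + 3*o - 15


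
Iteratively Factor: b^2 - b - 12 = (b + 3)*(b - 4)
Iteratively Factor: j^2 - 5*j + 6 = (j - 3)*(j - 2)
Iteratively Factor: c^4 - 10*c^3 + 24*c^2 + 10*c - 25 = (c - 1)*(c^3 - 9*c^2 + 15*c + 25) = (c - 5)*(c - 1)*(c^2 - 4*c - 5) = (c - 5)*(c - 1)*(c + 1)*(c - 5)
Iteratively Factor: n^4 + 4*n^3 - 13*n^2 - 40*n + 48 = (n - 3)*(n^3 + 7*n^2 + 8*n - 16) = (n - 3)*(n + 4)*(n^2 + 3*n - 4) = (n - 3)*(n - 1)*(n + 4)*(n + 4)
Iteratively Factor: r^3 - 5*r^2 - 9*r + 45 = (r + 3)*(r^2 - 8*r + 15) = (r - 3)*(r + 3)*(r - 5)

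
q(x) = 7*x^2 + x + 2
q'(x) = 14*x + 1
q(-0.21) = 2.10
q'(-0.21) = -1.94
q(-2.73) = 51.44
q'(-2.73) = -37.22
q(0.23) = 2.60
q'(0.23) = 4.22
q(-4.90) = 165.17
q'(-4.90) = -67.60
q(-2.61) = 47.07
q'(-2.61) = -35.54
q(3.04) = 69.73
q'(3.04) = 43.56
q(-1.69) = 20.30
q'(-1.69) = -22.66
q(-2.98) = 61.18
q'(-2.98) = -40.72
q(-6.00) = 248.00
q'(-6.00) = -83.00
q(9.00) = 578.00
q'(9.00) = 127.00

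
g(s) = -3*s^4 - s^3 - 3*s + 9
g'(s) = -12*s^3 - 3*s^2 - 3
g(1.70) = -26.07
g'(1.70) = -70.63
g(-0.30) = 9.90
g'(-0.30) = -2.95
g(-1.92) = -18.93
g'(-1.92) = 70.88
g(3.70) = -615.00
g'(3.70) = -651.91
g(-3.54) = -407.14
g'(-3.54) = 491.75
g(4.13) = -946.65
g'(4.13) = -899.51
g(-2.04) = -28.35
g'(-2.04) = 86.39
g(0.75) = 5.38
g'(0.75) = -9.75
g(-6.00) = -3645.00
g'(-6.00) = 2481.00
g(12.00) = -63963.00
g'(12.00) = -21171.00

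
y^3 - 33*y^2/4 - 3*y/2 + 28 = (y - 8)*(y - 2)*(y + 7/4)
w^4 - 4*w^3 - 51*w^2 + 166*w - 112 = (w - 8)*(w - 2)*(w - 1)*(w + 7)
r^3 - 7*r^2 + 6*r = r*(r - 6)*(r - 1)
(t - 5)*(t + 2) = t^2 - 3*t - 10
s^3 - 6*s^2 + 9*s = s*(s - 3)^2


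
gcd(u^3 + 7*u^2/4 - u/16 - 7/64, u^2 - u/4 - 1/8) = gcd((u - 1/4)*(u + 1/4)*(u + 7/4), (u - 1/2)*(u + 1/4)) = u + 1/4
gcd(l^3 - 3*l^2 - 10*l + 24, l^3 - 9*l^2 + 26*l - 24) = l^2 - 6*l + 8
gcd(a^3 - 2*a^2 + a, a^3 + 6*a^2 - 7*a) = a^2 - a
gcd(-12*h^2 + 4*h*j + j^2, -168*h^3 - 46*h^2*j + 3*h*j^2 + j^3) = 6*h + j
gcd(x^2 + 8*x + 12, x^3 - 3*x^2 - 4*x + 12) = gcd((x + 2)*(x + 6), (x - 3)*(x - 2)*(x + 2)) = x + 2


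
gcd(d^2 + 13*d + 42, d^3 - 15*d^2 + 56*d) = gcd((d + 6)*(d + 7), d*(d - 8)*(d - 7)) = 1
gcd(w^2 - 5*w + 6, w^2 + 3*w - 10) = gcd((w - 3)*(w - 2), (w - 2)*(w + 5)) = w - 2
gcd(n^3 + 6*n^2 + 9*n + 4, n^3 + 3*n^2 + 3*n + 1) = n^2 + 2*n + 1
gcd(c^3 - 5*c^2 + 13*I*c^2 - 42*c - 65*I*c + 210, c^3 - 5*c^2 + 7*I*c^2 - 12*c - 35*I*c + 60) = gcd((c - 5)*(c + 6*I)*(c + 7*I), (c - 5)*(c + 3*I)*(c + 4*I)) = c - 5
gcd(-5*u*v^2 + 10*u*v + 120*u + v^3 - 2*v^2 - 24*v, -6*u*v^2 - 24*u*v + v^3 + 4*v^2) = v + 4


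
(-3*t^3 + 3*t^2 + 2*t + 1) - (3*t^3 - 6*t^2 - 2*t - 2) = -6*t^3 + 9*t^2 + 4*t + 3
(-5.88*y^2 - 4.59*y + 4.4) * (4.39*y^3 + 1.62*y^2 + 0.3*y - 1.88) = -25.8132*y^5 - 29.6757*y^4 + 10.1162*y^3 + 16.8054*y^2 + 9.9492*y - 8.272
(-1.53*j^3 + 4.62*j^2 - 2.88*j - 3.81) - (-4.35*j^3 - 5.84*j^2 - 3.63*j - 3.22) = 2.82*j^3 + 10.46*j^2 + 0.75*j - 0.59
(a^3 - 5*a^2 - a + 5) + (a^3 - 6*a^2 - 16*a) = 2*a^3 - 11*a^2 - 17*a + 5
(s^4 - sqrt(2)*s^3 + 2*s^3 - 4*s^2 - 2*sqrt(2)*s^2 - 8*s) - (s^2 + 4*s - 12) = s^4 - sqrt(2)*s^3 + 2*s^3 - 5*s^2 - 2*sqrt(2)*s^2 - 12*s + 12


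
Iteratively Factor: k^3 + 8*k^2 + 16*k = (k)*(k^2 + 8*k + 16) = k*(k + 4)*(k + 4)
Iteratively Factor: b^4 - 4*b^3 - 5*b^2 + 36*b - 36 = (b - 3)*(b^3 - b^2 - 8*b + 12) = (b - 3)*(b - 2)*(b^2 + b - 6) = (b - 3)*(b - 2)^2*(b + 3)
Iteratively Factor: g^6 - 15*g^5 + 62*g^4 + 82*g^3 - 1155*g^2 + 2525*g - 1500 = (g - 1)*(g^5 - 14*g^4 + 48*g^3 + 130*g^2 - 1025*g + 1500) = (g - 5)*(g - 1)*(g^4 - 9*g^3 + 3*g^2 + 145*g - 300) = (g - 5)*(g - 1)*(g + 4)*(g^3 - 13*g^2 + 55*g - 75) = (g - 5)^2*(g - 1)*(g + 4)*(g^2 - 8*g + 15) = (g - 5)^3*(g - 1)*(g + 4)*(g - 3)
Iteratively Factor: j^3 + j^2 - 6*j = (j)*(j^2 + j - 6) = j*(j - 2)*(j + 3)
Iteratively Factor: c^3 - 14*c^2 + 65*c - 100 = (c - 5)*(c^2 - 9*c + 20) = (c - 5)^2*(c - 4)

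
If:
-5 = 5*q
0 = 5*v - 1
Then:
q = -1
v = 1/5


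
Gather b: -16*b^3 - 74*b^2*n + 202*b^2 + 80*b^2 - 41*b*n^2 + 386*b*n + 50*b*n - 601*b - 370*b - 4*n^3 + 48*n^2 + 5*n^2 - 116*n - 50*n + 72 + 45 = -16*b^3 + b^2*(282 - 74*n) + b*(-41*n^2 + 436*n - 971) - 4*n^3 + 53*n^2 - 166*n + 117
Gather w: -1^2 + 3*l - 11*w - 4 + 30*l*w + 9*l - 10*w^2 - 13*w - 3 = 12*l - 10*w^2 + w*(30*l - 24) - 8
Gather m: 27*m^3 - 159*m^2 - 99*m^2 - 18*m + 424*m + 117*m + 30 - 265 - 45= 27*m^3 - 258*m^2 + 523*m - 280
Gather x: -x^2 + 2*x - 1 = -x^2 + 2*x - 1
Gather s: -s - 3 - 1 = -s - 4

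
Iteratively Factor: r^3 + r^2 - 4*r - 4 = (r - 2)*(r^2 + 3*r + 2) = (r - 2)*(r + 2)*(r + 1)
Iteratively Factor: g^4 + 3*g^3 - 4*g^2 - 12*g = (g + 2)*(g^3 + g^2 - 6*g) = (g - 2)*(g + 2)*(g^2 + 3*g) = (g - 2)*(g + 2)*(g + 3)*(g)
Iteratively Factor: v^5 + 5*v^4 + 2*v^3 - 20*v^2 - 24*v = (v + 2)*(v^4 + 3*v^3 - 4*v^2 - 12*v) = (v - 2)*(v + 2)*(v^3 + 5*v^2 + 6*v) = (v - 2)*(v + 2)^2*(v^2 + 3*v) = (v - 2)*(v + 2)^2*(v + 3)*(v)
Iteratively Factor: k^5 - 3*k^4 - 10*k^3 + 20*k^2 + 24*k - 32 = (k + 2)*(k^4 - 5*k^3 + 20*k - 16) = (k - 2)*(k + 2)*(k^3 - 3*k^2 - 6*k + 8) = (k - 2)*(k + 2)^2*(k^2 - 5*k + 4) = (k - 4)*(k - 2)*(k + 2)^2*(k - 1)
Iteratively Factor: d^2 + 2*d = (d)*(d + 2)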